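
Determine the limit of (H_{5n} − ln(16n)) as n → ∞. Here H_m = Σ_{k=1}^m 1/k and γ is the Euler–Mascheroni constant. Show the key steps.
lim = ln(5/16) + γ

By Euler-Maclaurin, H_m = ln m + γ + O(1/m). So
  H_{5n} − ln(16n) = ln(5n) + γ − ln(16n) + O(1/n)
                       = ln(5/16) + γ + O(1/n).
Hence the limit is ln(5/16) + γ.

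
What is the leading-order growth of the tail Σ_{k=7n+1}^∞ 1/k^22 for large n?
Σ_{k>7n} 1/k^22 ~ 1/(21 · (7n)^21)

Compare to the integral: ∫_{7n}^∞ x^(−22) dx = [−x^(−21)/21]_{7n}^∞ = 1/((22−1)·(7n)^21). Euler-Maclaurin then gives
  Σ_{k>7n} 1/k^22 = ∫_{7n}^∞ dx/x^22 − 1/(2·(7n)^22) + O(1/(7n)^23).
(Equivalently this is ζ(22) − Σ_{k≤7n} 1/k^22.)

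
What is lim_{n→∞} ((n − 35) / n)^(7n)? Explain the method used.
lim = e^(−245)

Rewrite as (1 − 35/n)^(7n). By the standard limit (1 + x/n)^n → e^x, we have (1 − 35/n)^n → e^(−35), and raising to the 7th power gives e^(−245).
More precisely, ln[(1 − 35/n)^(7n)] = 7n · ln(1 − 35/n) = 7n · (-35/n + O(1/n^2)) = -245 + O(1/n) → -245.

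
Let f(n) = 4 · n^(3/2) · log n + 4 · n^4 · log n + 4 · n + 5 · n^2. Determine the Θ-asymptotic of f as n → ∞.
f(n) ∈ Θ(n^4 · log n)

Compare the terms by growth order. For large n, n^a · (log n)^b dominates n^a' · (log n)^b' iff a > a', or (a = a' and b > b'). Ranking the 4 terms shows the dominant one is 4 · n^4 · log n. Hence f(n) ∈ Θ(n^4 · log n).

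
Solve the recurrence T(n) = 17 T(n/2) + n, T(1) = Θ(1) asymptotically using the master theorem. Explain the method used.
T(n) = Θ(n^(log_2 17))

Master theorem: compare f(n) = n to n^(log_2 17) where log_2 17 ≈ 4.087. Since 1 < log_2 17, we have f(n) = O(n^(log_2 17 − ε)) for some ε > 0 — Case 1. Hence T(n) = Θ(n^(log_2 17)).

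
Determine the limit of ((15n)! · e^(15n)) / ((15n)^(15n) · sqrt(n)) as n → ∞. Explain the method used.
lim = sqrt(2π·15)

Stirling: (15n)! ~ sqrt(2π·15n) · (15n/e)^(15n). Hence
  (15n)! · e^(15n) / (15n)^(15n) ~ sqrt(2π·15n).
Dividing by sqrt(n): sqrt(2π·15n) / sqrt(n) = sqrt(2π·15) · n^((1−1)/2), so the limit is sqrt(2π·15).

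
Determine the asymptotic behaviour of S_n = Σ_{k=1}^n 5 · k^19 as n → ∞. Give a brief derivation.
S_n ~ n^20 / 4

By integral comparison (Euler-Maclaurin), Σ_{k=1}^n 5 · k^19 = 5 · ∫_0^n x^19 dx + O(n^19) = 5 · n^20/20 = n^20 / 4 + O(n^19). (Equivalently, Faulhaber's formula gives the same leading term.)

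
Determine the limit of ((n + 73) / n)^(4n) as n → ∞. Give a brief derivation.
lim = e^292

Rewrite as (1 + 73/n)^(4n). By the standard limit (1 + x/n)^n → e^x, we have (1 + 73/n)^n → e^73, and raising to the 4th power gives e^292.
More precisely, ln[(1 + 73/n)^(4n)] = 4n · ln(1 + 73/n) = 4n · (73/n + O(1/n^2)) = 292 + O(1/n) → 292.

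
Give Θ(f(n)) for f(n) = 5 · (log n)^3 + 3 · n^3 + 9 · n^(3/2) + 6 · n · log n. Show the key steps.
f(n) ∈ Θ(n^3)

Compare the terms by growth order. For large n, n^a · (log n)^b dominates n^a' · (log n)^b' iff a > a', or (a = a' and b > b'). Ranking the 4 terms shows the dominant one is 3 · n^3. Hence f(n) ∈ Θ(n^3).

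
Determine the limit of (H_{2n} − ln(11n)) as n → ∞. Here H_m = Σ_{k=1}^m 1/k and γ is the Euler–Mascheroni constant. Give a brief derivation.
lim = ln(2/11) + γ

By Euler-Maclaurin, H_m = ln m + γ + O(1/m). So
  H_{2n} − ln(11n) = ln(2n) + γ − ln(11n) + O(1/n)
                       = ln(2/11) + γ + O(1/n).
Hence the limit is ln(2/11) + γ.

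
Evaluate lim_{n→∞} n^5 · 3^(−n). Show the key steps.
lim = 0

Exponentials with base > 1 dominate every fixed polynomial: for any fixed c, n^c / 3^n → 0 as n → ∞ (e.g. by the ratio test, or by writing 3^n = e^(n ln 3) and noting e^(n ln 3) / n^c → ∞). Hence n^5 · 3^(−n) = n^5 / 3^n → 0.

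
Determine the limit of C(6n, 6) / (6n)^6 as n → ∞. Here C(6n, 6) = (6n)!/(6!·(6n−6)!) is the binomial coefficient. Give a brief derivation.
lim = 1/6! = 1/720

With N = 6n → ∞: C(N, 6) / N^6 = [N(N−1)…(N−5)] / (6! · N^6) = (1/6!) · 1 · (1 − 1/(6n)) · … · (1 − 5/(6n)). Each factor → 1 as N → ∞, so the limit is 1/6! = 1/720.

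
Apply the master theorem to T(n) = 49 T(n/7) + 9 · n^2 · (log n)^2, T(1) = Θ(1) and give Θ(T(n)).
T(n) = Θ(n^2 · (log n)^3)

Here log_7 49 = 2 and f(n) = 9 · n^2 · (log n)^2 = Θ(n^(log_7 49) · (log n)^2). This is the extended Case 2 of the master theorem (f matches the critical exponent up to log factors), giving T(n) = Θ(n^(log_7 49) · (log n)^(2+1)) = Θ(n^2 · (log n)^3).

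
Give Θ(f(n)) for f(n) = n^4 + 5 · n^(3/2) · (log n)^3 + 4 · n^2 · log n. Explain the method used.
f(n) ∈ Θ(n^4)

Compare the terms by growth order. For large n, n^a · (log n)^b dominates n^a' · (log n)^b' iff a > a', or (a = a' and b > b'). Ranking the 3 terms shows the dominant one is n^4. Hence f(n) ∈ Θ(n^4).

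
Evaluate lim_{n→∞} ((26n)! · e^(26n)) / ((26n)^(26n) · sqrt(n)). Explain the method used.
lim = sqrt(2π·26)

Stirling: (26n)! ~ sqrt(2π·26n) · (26n/e)^(26n). Hence
  (26n)! · e^(26n) / (26n)^(26n) ~ sqrt(2π·26n).
Dividing by sqrt(n): sqrt(2π·26n) / sqrt(n) = sqrt(2π·26) · n^((1−1)/2), so the limit is sqrt(2π·26).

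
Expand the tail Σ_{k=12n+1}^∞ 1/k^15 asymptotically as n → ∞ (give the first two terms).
Σ_{k>12n} 1/k^15 = 1/(14 · (12n)^14) − 1/(2 · (12n)^15) + O(1/(12n)^16)

Compare to the integral: ∫_{12n}^∞ x^(−15) dx = [−x^(−14)/14]_{12n}^∞ = 1/((15−1)·(12n)^14). The Euler-Maclaurin correction adds −f(12n)/2 = −1/(2·(12n)^15). Euler-Maclaurin then gives
  Σ_{k>12n} 1/k^15 = ∫_{12n}^∞ dx/x^15 − 1/(2·(12n)^15) + O(1/(12n)^16).
(Equivalently this is ζ(15) − Σ_{k≤12n} 1/k^15.)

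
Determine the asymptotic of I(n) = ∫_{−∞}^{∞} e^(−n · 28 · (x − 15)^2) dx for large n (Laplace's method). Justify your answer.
I(n) = sqrt(π/(28n))

Here φ(x) = 28 · (x − 15)^2 has its unique minimum at x* = 15 with φ(x*) = 0 and φ''(x*) = 56. Laplace's method gives
  I(n) ~ e^(−n φ(x*)) · sqrt(2π / (n · φ''(x*))) = sqrt(2π / (56n)) = sqrt(π/(28n)).
This is exact: substituting u = (x − 15)·sqrt(28n) gives I(n) = (1/sqrt(28n)) ∫_{−∞}^{∞} e^(−u^2) du = sqrt(π/(28n)).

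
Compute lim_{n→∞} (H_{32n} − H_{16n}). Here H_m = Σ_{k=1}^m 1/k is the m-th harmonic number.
lim = ln(32/16) = ln 2

Euler-Maclaurin gives H_m = ln m + γ + 1/(2m) + O(1/m^2). The γ and O(1/m) terms cancel in the difference:
  H_{32n} − H_{16n} = ln(32n) − ln(16n) + O(1/n) = ln(32/16) + O(1/n).
Hence the limit is ln(32/16) = ln 2.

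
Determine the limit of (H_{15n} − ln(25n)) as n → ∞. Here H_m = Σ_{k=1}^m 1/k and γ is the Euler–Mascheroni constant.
lim = ln(3/5) + γ

By Euler-Maclaurin, H_m = ln m + γ + O(1/m). So
  H_{15n} − ln(25n) = ln(15n) + γ − ln(25n) + O(1/n)
                       = ln(15/25) + γ + O(1/n).
Hence the limit is ln(15/25) + γ (= ln(3/5)).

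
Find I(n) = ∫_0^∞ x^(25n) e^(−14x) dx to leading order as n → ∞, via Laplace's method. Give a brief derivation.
I(n) ~ (sqrt(2π·25n) / 14) · (25n/(14e))^(25n)

Write the integrand as exp(25n ln x − 14x) and set f(x) = 25n ln x − 14x. Then f'(x) = 25n/x − 14 = 0 at x* = 25n/14, and f''(x*) = −25n/x*^2 = −14^2/(25n). Laplace's method (interior maximum) gives
  I(n) ~ e^(f(x*)) · sqrt(2π / |f''(x*)|)
        = exp(25n ln(25n/14) − 25n) · sqrt(2π · 25n / 14^2)
        = (25n/14)^(25n) e^(−25n) · sqrt(2π·25n) / 14
        = (sqrt(2π·25n) / 14) · (25n/(14e))^(25n).
This matches Γ(25n+1)/14^(25n+1) with Stirling applied to Γ.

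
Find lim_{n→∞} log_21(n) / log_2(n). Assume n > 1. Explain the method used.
lim = ln(2) / ln(21) = log_21(2)

Change of base: log_21(n) = ln n / ln 21 and log_2(n) = ln n / ln 2. The ratio is (ln n / ln 21) · (ln 2 / ln n) = ln 2 / ln 21, a constant independent of n. So the limit is ln 2 / ln 21 = log_21(2).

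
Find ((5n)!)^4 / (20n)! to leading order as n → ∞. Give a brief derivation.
((5n)!)^4/(20n)! ~ ((2π·5n)^(3/2) / 2) · 4^(−4·5n)  →  0

Write N = 5n. Stirling: N! ~ sqrt(2π N)(N/e)^N and (4N)! ~ sqrt(2π·4N)·(4N/e)^(4N).
  (N!)^4/(4N)! ~ (2π N)^(4/2) (N/e)^(4N) / [sqrt(2π·4N) (4N/e)^(4N)]
     = (2π N)^(4/2) / sqrt(2π·4N) · (N/(4N))^(4N)
     = (2π N)^((4−1)/2) / 2 · 4^(−4N).
Since 4^4 > 1, the factor 4^(−4N) decays exponentially, so the ratio → 0. Substituting N = 5n gives the stated form.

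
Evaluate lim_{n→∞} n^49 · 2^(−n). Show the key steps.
lim = 0

Exponentials with base > 1 dominate every fixed polynomial: for any fixed c, n^c / 2^n → 0 as n → ∞ (e.g. by the ratio test, or by writing 2^n = e^(n ln 2) and noting e^(n ln 2) / n^c → ∞). Hence n^49 · 2^(−n) = n^49 / 2^n → 0.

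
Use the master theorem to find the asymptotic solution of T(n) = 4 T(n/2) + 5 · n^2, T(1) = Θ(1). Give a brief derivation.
T(n) = Θ(n^2 log n)

log_2 4 = 2, and f(n) = 5 · n^2 = Θ(n^(log_2 4)). This is Case 2 of the master theorem: T(n) = Θ(f(n) · log n) = Θ(n^2 log n).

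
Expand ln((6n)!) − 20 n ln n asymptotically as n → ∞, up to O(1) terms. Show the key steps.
ln((6n)!) − 20 n ln n = −14 n ln n + 6(ln 6 − 1) n + (1/2) ln(2π·6n) + O(1/n)

Stirling: ln((6n)!) = 6n ln(6n) − 6n + (1/2) ln(2π·6n) + O(1/n).
Expand 6n ln(6n) = 6n (ln n + ln 6) = 6n ln n + 6n ln 6.
Subtract 20n ln n: leading term is (6 − 20) n ln n = −14 n ln n. The next term is 6n ln 6 − 6n = 6(ln 6 − 1) n. Then the (1/2) ln(2π·6n) correction.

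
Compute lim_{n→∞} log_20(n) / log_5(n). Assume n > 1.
lim = ln(5) / ln(20) = log_20(5)

Change of base: log_20(n) = ln n / ln 20 and log_5(n) = ln n / ln 5. The ratio is (ln n / ln 20) · (ln 5 / ln n) = ln 5 / ln 20, a constant independent of n. So the limit is ln 5 / ln 20 = log_20(5).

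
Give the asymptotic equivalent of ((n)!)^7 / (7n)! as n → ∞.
((n)!)^7/(7n)! ~ ((2π·n)^(6/2) / sqrt(7)) · 7^(−7·n)  →  0

Write N = n. Stirling: N! ~ sqrt(2π N)(N/e)^N and (7N)! ~ sqrt(2π·7N)·(7N/e)^(7N).
  (N!)^7/(7N)! ~ (2π N)^(7/2) (N/e)^(7N) / [sqrt(2π·7N) (7N/e)^(7N)]
     = (2π N)^(7/2) / sqrt(2π·7N) · (N/(7N))^(7N)
     = (2π N)^((7−1)/2) / sqrt(7) · 7^(−7N).
Since 7^7 > 1, the factor 7^(−7N) decays exponentially, so the ratio → 0. Substituting N = n gives the stated form.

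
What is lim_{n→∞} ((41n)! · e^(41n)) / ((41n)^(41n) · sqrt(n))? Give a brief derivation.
lim = sqrt(2π·41)

Stirling: (41n)! ~ sqrt(2π·41n) · (41n/e)^(41n). Hence
  (41n)! · e^(41n) / (41n)^(41n) ~ sqrt(2π·41n).
Dividing by sqrt(n): sqrt(2π·41n) / sqrt(n) = sqrt(2π·41) · n^((1−1)/2), so the limit is sqrt(2π·41).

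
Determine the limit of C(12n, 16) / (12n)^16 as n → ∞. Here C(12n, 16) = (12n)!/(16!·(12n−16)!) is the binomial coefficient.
lim = 1/16! = 1/20922789888000

With N = 12n → ∞: C(N, 16) / N^16 = [N(N−1)…(N−15)] / (16! · N^16) = (1/16!) · 1 · (1 − 1/(12n)) · … · (1 − 15/(12n)). Each factor → 1 as N → ∞, so the limit is 1/16! = 1/20922789888000.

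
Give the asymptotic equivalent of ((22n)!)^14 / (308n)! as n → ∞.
((22n)!)^14/(308n)! ~ ((2π·22n)^(13/2) / sqrt(14)) · 14^(−14·22n)  →  0

Write N = 22n. Stirling: N! ~ sqrt(2π N)(N/e)^N and (14N)! ~ sqrt(2π·14N)·(14N/e)^(14N).
  (N!)^14/(14N)! ~ (2π N)^(14/2) (N/e)^(14N) / [sqrt(2π·14N) (14N/e)^(14N)]
     = (2π N)^(14/2) / sqrt(2π·14N) · (N/(14N))^(14N)
     = (2π N)^((14−1)/2) / sqrt(14) · 14^(−14N).
Since 14^14 > 1, the factor 14^(−14N) decays exponentially, so the ratio → 0. Substituting N = 22n gives the stated form.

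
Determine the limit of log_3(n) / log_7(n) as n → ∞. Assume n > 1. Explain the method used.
lim = ln(7) / ln(3) = log_3(7)

Change of base: log_3(n) = ln n / ln 3 and log_7(n) = ln n / ln 7. The ratio is (ln n / ln 3) · (ln 7 / ln n) = ln 7 / ln 3, a constant independent of n. So the limit is ln 7 / ln 3 = log_3(7).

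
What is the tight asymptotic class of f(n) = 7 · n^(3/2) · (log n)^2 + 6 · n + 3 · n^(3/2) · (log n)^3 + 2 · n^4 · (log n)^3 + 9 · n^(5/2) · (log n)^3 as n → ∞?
f(n) ∈ Θ(n^4 · (log n)^3)

Compare the terms by growth order. For large n, n^a · (log n)^b dominates n^a' · (log n)^b' iff a > a', or (a = a' and b > b'). Ranking the 5 terms shows the dominant one is 2 · n^4 · (log n)^3. Hence f(n) ∈ Θ(n^4 · (log n)^3).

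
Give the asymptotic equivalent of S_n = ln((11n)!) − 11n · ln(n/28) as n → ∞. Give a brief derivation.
S_n ~ 11n · (ln 308 − 1) + O(ln n)

Stirling: ln((11n)!) = 11n ln(11n) − 11n + O(ln n).
  S_n = 11n ln(11n) − 11n − 11n ln(n/28) + O(ln n)
      = 11n ln(11n) − 11n ln n + 11n ln 28 − 11n + O(ln n)
      = 11n ln 11 + 11n ln 28 − 11n + O(ln n)
      = 11n (ln 308 − 1) + O(ln n).
Numerically ln(308) − 1 ≈ 4.7301.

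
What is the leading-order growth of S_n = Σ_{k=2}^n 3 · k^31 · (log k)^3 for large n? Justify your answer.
S_n ~ 3 · n^32 · (log n)^3 / 32

By integral comparison, S_n = ∫_1^n 3 · x^31 · (log x)^3 dx + O(n^31 · (log n)^3). For the integral, the leading term of ∫_1^n x^31 (log x)^3 dx is n^32/32 · (log n)^3 (by repeated integration by parts; each step lowers the log-exponent and produces a relatively O(1/log n) correction). Hence S_n ~ 3 · n^32 · (log n)^3 / 32.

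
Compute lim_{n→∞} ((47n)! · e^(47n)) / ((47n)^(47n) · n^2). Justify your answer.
lim = 0

Stirling: (47n)! ~ sqrt(2π·47n) · (47n/e)^(47n). Hence
  (47n)! · e^(47n) / (47n)^(47n) ~ sqrt(2π·47n).
Dividing by n^2: sqrt(2π·47n) / n^2 = sqrt(2π·47) · n^((1−4)/2), so the expression behaves like sqrt(2π·47) · n^((1−4)/2) → 0.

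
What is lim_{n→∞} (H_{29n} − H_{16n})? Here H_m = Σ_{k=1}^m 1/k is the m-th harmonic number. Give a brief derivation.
lim = ln(29/16)

Euler-Maclaurin gives H_m = ln m + γ + 1/(2m) + O(1/m^2). The γ and O(1/m) terms cancel in the difference:
  H_{29n} − H_{16n} = ln(29n) − ln(16n) + O(1/n) = ln(29/16) + O(1/n).
Hence the limit is ln(29/16).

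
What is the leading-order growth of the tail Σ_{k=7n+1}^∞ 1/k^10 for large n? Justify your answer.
Σ_{k>7n} 1/k^10 ~ 1/(9 · (7n)^9)

Compare to the integral: ∫_{7n}^∞ x^(−10) dx = [−x^(−9)/9]_{7n}^∞ = 1/((10−1)·(7n)^9). Euler-Maclaurin then gives
  Σ_{k>7n} 1/k^10 = ∫_{7n}^∞ dx/x^10 − 1/(2·(7n)^10) + O(1/(7n)^11).
(Equivalently this is ζ(10) − Σ_{k≤7n} 1/k^10.)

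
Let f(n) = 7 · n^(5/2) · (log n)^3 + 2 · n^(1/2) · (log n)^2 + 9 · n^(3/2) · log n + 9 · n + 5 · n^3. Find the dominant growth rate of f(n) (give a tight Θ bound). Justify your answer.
f(n) ∈ Θ(n^3)

Compare the terms by growth order. For large n, n^a · (log n)^b dominates n^a' · (log n)^b' iff a > a', or (a = a' and b > b'). Ranking the 5 terms shows the dominant one is 5 · n^3. Hence f(n) ∈ Θ(n^3).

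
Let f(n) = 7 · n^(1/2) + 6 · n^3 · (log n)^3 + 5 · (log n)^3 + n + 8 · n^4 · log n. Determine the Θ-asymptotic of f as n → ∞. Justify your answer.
f(n) ∈ Θ(n^4 · log n)

Compare the terms by growth order. For large n, n^a · (log n)^b dominates n^a' · (log n)^b' iff a > a', or (a = a' and b > b'). Ranking the 5 terms shows the dominant one is 8 · n^4 · log n. Hence f(n) ∈ Θ(n^4 · log n).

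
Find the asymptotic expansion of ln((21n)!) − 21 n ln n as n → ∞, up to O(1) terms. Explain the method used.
ln((21n)!) − 21 n ln n = 21(ln 21 − 1) n + (1/2) ln(2π·21n) + O(1/n)

Stirling: ln((21n)!) = 21n ln(21n) − 21n + (1/2) ln(2π·21n) + O(1/n).
Since 21n ln(21n) = 21n ln n + 21n ln 21, subtracting 21n ln n cancels the n ln n term exactly. What remains is 21(ln 21 − 1) n + (1/2) ln(2π·21n) + O(1/n).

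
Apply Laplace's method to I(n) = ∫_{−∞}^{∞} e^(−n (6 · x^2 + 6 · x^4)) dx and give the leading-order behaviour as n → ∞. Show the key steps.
I(n) ~ sqrt(π/(6n))

φ(x) = 6 · x^2 + 6 · x^4 has its unique global minimum at x* = 0 (since φ'(x) = 12x + 24x^3 = 0 only at x = 0 for real x with both coefficients positive, and φ → ∞ as |x| → ∞). At x* = 0, φ(0) = 0 and φ''(0) = 12. Laplace's method then gives
  I(n) ~ sqrt(2π / (n · φ''(0))) · e^(−n φ(0)) = sqrt(2π / (12n)) = sqrt(π/(6n)).
The 6 · x^4 term contributes only at subleading order (an O(1/n) relative correction).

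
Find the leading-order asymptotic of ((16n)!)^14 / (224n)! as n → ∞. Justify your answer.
((16n)!)^14/(224n)! ~ ((2π·16n)^(13/2) / sqrt(14)) · 14^(−14·16n)  →  0

Write N = 16n. Stirling: N! ~ sqrt(2π N)(N/e)^N and (14N)! ~ sqrt(2π·14N)·(14N/e)^(14N).
  (N!)^14/(14N)! ~ (2π N)^(14/2) (N/e)^(14N) / [sqrt(2π·14N) (14N/e)^(14N)]
     = (2π N)^(14/2) / sqrt(2π·14N) · (N/(14N))^(14N)
     = (2π N)^((14−1)/2) / sqrt(14) · 14^(−14N).
Since 14^14 > 1, the factor 14^(−14N) decays exponentially, so the ratio → 0. Substituting N = 16n gives the stated form.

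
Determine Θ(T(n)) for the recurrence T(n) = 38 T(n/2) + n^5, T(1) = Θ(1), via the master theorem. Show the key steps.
T(n) = Θ(n^(log_2 38))

Master theorem: compare f(n) = n^5 to n^(log_2 38) where log_2 38 ≈ 5.248. Since 5 < log_2 38, we have f(n) = O(n^(log_2 38 − ε)) for some ε > 0 — Case 1. Hence T(n) = Θ(n^(log_2 38)).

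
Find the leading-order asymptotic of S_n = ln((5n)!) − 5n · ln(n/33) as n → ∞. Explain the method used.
S_n ~ 5n · (ln 165 − 1) + O(ln n)

Stirling: ln((5n)!) = 5n ln(5n) − 5n + O(ln n).
  S_n = 5n ln(5n) − 5n − 5n ln(n/33) + O(ln n)
      = 5n ln(5n) − 5n ln n + 5n ln 33 − 5n + O(ln n)
      = 5n ln 5 + 5n ln 33 − 5n + O(ln n)
      = 5n (ln 165 − 1) + O(ln n).
Numerically ln(165) − 1 ≈ 4.1059.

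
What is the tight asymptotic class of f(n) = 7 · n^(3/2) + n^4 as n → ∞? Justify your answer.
f(n) ∈ Θ(n^4)

Compare the terms by growth order. For large n, n^a · (log n)^b dominates n^a' · (log n)^b' iff a > a', or (a = a' and b > b'). Ranking the 2 terms shows the dominant one is n^4. Hence f(n) ∈ Θ(n^4).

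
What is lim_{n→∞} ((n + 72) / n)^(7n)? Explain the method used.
lim = e^504

Rewrite as (1 + 72/n)^(7n). By the standard limit (1 + x/n)^n → e^x, we have (1 + 72/n)^n → e^72, and raising to the 7th power gives e^504.
More precisely, ln[(1 + 72/n)^(7n)] = 7n · ln(1 + 72/n) = 7n · (72/n + O(1/n^2)) = 504 + O(1/n) → 504.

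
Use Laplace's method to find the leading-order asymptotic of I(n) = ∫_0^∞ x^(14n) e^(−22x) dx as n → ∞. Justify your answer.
I(n) ~ (sqrt(2π·14n) / 22) · (14n/(22e))^(14n)

Write the integrand as exp(14n ln x − 22x) and set f(x) = 14n ln x − 22x. Then f'(x) = 14n/x − 22 = 0 at x* = 14n/22, and f''(x*) = −14n/x*^2 = −22^2/(14n). Laplace's method (interior maximum) gives
  I(n) ~ e^(f(x*)) · sqrt(2π / |f''(x*)|)
        = exp(14n ln(14n/22) − 14n) · sqrt(2π · 14n / 22^2)
        = (14n/22)^(14n) e^(−14n) · sqrt(2π·14n) / 22
        = (sqrt(2π·14n) / 22) · (14n/(22e))^(14n).
This matches Γ(14n+1)/22^(14n+1) with Stirling applied to Γ.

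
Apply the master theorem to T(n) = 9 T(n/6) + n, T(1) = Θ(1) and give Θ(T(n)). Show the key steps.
T(n) = Θ(n^(log_6 9))

Master theorem: compare f(n) = n to n^(log_6 9) where log_6 9 ≈ 1.226. Since 1 < log_6 9, we have f(n) = O(n^(log_6 9 − ε)) for some ε > 0 — Case 1. Hence T(n) = Θ(n^(log_6 9)).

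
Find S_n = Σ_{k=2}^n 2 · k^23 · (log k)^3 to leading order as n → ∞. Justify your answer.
S_n ~ n^24 · (log n)^3 / 12

By integral comparison, S_n = ∫_1^n 2 · x^23 · (log x)^3 dx + O(n^23 · (log n)^3). For the integral, the leading term of ∫_1^n x^23 (log x)^3 dx is n^24/24 · (log n)^3 (by repeated integration by parts; each step lowers the log-exponent and produces a relatively O(1/log n) correction). Hence S_n ~ n^24 · (log n)^3 / 12.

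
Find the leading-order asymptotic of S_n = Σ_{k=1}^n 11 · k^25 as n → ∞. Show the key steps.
S_n ~ 11 · n^26 / 26

By integral comparison (Euler-Maclaurin), Σ_{k=1}^n 11 · k^25 = 11 · ∫_0^n x^25 dx + O(n^25) = 11 · n^26/26 + O(n^25). (Equivalently, Faulhaber's formula gives the same leading term.)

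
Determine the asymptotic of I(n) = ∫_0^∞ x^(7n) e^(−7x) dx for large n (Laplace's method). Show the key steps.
I(n) ~ (sqrt(2π·7n) / 7) · (7n/(7e))^(7n)

Write the integrand as exp(7n ln x − 7x) and set f(x) = 7n ln x − 7x. Then f'(x) = 7n/x − 7 = 0 at x* = 7n/7, and f''(x*) = −7n/x*^2 = −7^2/(7n). Laplace's method (interior maximum) gives
  I(n) ~ e^(f(x*)) · sqrt(2π / |f''(x*)|)
        = exp(7n ln(7n/7) − 7n) · sqrt(2π · 7n / 7^2)
        = (7n/7)^(7n) e^(−7n) · sqrt(2π·7n) / 7
        = (sqrt(2π·7n) / 7) · (7n/(7e))^(7n).
This matches Γ(7n+1)/7^(7n+1) with Stirling applied to Γ.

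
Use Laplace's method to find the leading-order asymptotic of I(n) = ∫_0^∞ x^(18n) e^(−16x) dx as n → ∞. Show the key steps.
I(n) ~ (sqrt(2π·18n) / 16) · (18n/(16e))^(18n)

Write the integrand as exp(18n ln x − 16x) and set f(x) = 18n ln x − 16x. Then f'(x) = 18n/x − 16 = 0 at x* = 18n/16, and f''(x*) = −18n/x*^2 = −16^2/(18n). Laplace's method (interior maximum) gives
  I(n) ~ e^(f(x*)) · sqrt(2π / |f''(x*)|)
        = exp(18n ln(18n/16) − 18n) · sqrt(2π · 18n / 16^2)
        = (18n/16)^(18n) e^(−18n) · sqrt(2π·18n) / 16
        = (sqrt(2π·18n) / 16) · (18n/(16e))^(18n).
This matches Γ(18n+1)/16^(18n+1) with Stirling applied to Γ.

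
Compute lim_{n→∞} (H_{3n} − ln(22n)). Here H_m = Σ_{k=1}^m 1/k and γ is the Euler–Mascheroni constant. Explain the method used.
lim = ln(3/22) + γ

By Euler-Maclaurin, H_m = ln m + γ + O(1/m). So
  H_{3n} − ln(22n) = ln(3n) + γ − ln(22n) + O(1/n)
                       = ln(3/22) + γ + O(1/n).
Hence the limit is ln(3/22) + γ.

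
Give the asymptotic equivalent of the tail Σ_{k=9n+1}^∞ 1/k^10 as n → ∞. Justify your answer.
Σ_{k>9n} 1/k^10 ~ 1/(9 · (9n)^9)

Compare to the integral: ∫_{9n}^∞ x^(−10) dx = [−x^(−9)/9]_{9n}^∞ = 1/((10−1)·(9n)^9). Euler-Maclaurin then gives
  Σ_{k>9n} 1/k^10 = ∫_{9n}^∞ dx/x^10 − 1/(2·(9n)^10) + O(1/(9n)^11).
(Equivalently this is ζ(10) − Σ_{k≤9n} 1/k^10.)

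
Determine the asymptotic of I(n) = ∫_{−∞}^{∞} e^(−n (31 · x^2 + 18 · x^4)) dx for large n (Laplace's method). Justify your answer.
I(n) ~ sqrt(π/(31n))

φ(x) = 31 · x^2 + 18 · x^4 has its unique global minimum at x* = 0 (since φ'(x) = 62x + 72x^3 = 0 only at x = 0 for real x with both coefficients positive, and φ → ∞ as |x| → ∞). At x* = 0, φ(0) = 0 and φ''(0) = 62. Laplace's method then gives
  I(n) ~ sqrt(2π / (n · φ''(0))) · e^(−n φ(0)) = sqrt(2π / (62n)) = sqrt(π/(31n)).
The 18 · x^4 term contributes only at subleading order (an O(1/n) relative correction).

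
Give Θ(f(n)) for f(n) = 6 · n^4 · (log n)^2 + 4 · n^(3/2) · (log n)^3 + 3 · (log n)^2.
f(n) ∈ Θ(n^4 · (log n)^2)

Compare the terms by growth order. For large n, n^a · (log n)^b dominates n^a' · (log n)^b' iff a > a', or (a = a' and b > b'). Ranking the 3 terms shows the dominant one is 6 · n^4 · (log n)^2. Hence f(n) ∈ Θ(n^4 · (log n)^2).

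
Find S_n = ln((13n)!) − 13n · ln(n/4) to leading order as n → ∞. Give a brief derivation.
S_n ~ 13n · (ln 52 − 1) + O(ln n)

Stirling: ln((13n)!) = 13n ln(13n) − 13n + O(ln n).
  S_n = 13n ln(13n) − 13n − 13n ln(n/4) + O(ln n)
      = 13n ln(13n) − 13n ln n + 13n ln 4 − 13n + O(ln n)
      = 13n ln 13 + 13n ln 4 − 13n + O(ln n)
      = 13n (ln 52 − 1) + O(ln n).
Numerically ln(52) − 1 ≈ 2.9512.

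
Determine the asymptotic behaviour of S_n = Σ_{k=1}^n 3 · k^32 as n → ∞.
S_n ~ n^33 / 11

By integral comparison (Euler-Maclaurin), Σ_{k=1}^n 3 · k^32 = 3 · ∫_0^n x^32 dx + O(n^32) = 3 · n^33/33 = n^33 / 11 + O(n^32). (Equivalently, Faulhaber's formula gives the same leading term.)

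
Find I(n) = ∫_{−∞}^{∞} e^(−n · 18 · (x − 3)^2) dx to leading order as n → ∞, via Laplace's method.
I(n) = sqrt(π/(18n))

Here φ(x) = 18 · (x − 3)^2 has its unique minimum at x* = 3 with φ(x*) = 0 and φ''(x*) = 36. Laplace's method gives
  I(n) ~ e^(−n φ(x*)) · sqrt(2π / (n · φ''(x*))) = sqrt(2π / (36n)) = sqrt(π/(18n)).
This is exact: substituting u = (x − 3)·sqrt(18n) gives I(n) = (1/sqrt(18n)) ∫_{−∞}^{∞} e^(−u^2) du = sqrt(π/(18n)).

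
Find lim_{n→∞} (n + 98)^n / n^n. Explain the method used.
lim = e^98

Rewrite as (1 + 98/n)^(n). By the standard limit (1 + x/n)^n → e^x, we have (1 + 98/n)^n → e^98, and raising to the 1st power gives e^98.
More precisely, ln[(1 + 98/n)^(n)] = n · ln(1 + 98/n) = n · (98/n + O(1/n^2)) = 98 + O(1/n) → 98.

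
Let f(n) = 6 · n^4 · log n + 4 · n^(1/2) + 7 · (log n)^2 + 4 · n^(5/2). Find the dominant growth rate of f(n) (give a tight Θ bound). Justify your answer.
f(n) ∈ Θ(n^4 · log n)

Compare the terms by growth order. For large n, n^a · (log n)^b dominates n^a' · (log n)^b' iff a > a', or (a = a' and b > b'). Ranking the 4 terms shows the dominant one is 6 · n^4 · log n. Hence f(n) ∈ Θ(n^4 · log n).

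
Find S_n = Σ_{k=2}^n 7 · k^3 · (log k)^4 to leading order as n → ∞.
S_n ~ 7 · n^4 · (log n)^4 / 4

By integral comparison, S_n = ∫_1^n 7 · x^3 · (log x)^4 dx + O(n^3 · (log n)^4). For the integral, the leading term of ∫_1^n x^3 (log x)^4 dx is n^4/4 · (log n)^4 (by repeated integration by parts; each step lowers the log-exponent and produces a relatively O(1/log n) correction). Hence S_n ~ 7 · n^4 · (log n)^4 / 4.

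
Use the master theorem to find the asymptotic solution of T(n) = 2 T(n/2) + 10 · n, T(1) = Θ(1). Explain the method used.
T(n) = Θ(n log n)

log_2 2 = 1, and f(n) = 10 · n = Θ(n^(log_2 2)). This is Case 2 of the master theorem: T(n) = Θ(f(n) · log n) = Θ(n log n).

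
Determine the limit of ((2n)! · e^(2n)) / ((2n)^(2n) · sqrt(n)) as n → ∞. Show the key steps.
lim = sqrt(2π·2)

Stirling: (2n)! ~ sqrt(2π·2n) · (2n/e)^(2n). Hence
  (2n)! · e^(2n) / (2n)^(2n) ~ sqrt(2π·2n).
Dividing by sqrt(n): sqrt(2π·2n) / sqrt(n) = sqrt(2π·2) · n^((1−1)/2), so the limit is sqrt(2π·2).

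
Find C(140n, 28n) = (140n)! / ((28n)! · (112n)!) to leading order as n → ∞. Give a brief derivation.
C(140n, 28n) ~ (3125/256)^(28n) · sqrt(5/(8π·28n))

Write N = 28n. Apply Stirling to each factorial:
  (5N)! ~ sqrt(2π·5N) · (5N/e)^(5N),
  N! ~ sqrt(2π N) · (N/e)^N,
  (4N)! ~ sqrt(2π·4N) · (4N/e)^(4N).
The exponential factors combine to (5N)^(5N) / (N^N · (4N)^(4N)) = 5^(5N)/4^(4N) = (5^5/4^4)^N = (3125/256)^N.
The square-root prefactors combine to sqrt(2π·5N) / (sqrt(2π N)·sqrt(2π·4N)) = sqrt(5 / (2π·4·N)) = sqrt(5/(8π·28n)).
Substituting N = 28n: C(140n, 28n) ~ (3125/256)^(28n) · sqrt(5/(8π·28n)).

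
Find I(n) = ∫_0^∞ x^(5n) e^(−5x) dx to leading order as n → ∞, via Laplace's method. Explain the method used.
I(n) ~ (sqrt(2π·5n) / 5) · (5n/(5e))^(5n)

Write the integrand as exp(5n ln x − 5x) and set f(x) = 5n ln x − 5x. Then f'(x) = 5n/x − 5 = 0 at x* = 5n/5, and f''(x*) = −5n/x*^2 = −5^2/(5n). Laplace's method (interior maximum) gives
  I(n) ~ e^(f(x*)) · sqrt(2π / |f''(x*)|)
        = exp(5n ln(5n/5) − 5n) · sqrt(2π · 5n / 5^2)
        = (5n/5)^(5n) e^(−5n) · sqrt(2π·5n) / 5
        = (sqrt(2π·5n) / 5) · (5n/(5e))^(5n).
This matches Γ(5n+1)/5^(5n+1) with Stirling applied to Γ.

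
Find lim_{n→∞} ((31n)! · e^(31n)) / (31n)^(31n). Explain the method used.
lim = ∞

Stirling: (31n)! ~ sqrt(2π·31n) · (31n/e)^(31n). Hence
  (31n)! · e^(31n) / (31n)^(31n) ~ sqrt(2π·31n) = sqrt(2π·31) · sqrt(n) → ∞.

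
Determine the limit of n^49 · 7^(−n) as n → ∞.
lim = 0

Exponentials with base > 1 dominate every fixed polynomial: for any fixed c, n^c / 7^n → 0 as n → ∞ (e.g. by the ratio test, or by writing 7^n = e^(n ln 7) and noting e^(n ln 7) / n^c → ∞). Hence n^49 · 7^(−n) = n^49 / 7^n → 0.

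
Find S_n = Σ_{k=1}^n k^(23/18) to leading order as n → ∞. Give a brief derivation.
S_n ~ (18/41) · n^(41/18)

Integral comparison: Σ_{k=1}^n k^(23/18) = ∫_0^n x^(23/18) dx + O(n^(23/18)). The integral is n^(1 + 23/18) / (1 + 23/18) = n^((23+18)/18) / ((23+18)/18) = (18/41) · n^(41/18).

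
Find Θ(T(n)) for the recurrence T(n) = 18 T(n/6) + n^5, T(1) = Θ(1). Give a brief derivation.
T(n) = Θ(n^5)

log_6 18 ≈ 1.613. f(n) = n^5 dominates n^(log_6 18) since 5 > 1.613, and the regularity condition a·f(n/b) = 18·(n/6)^5 = (18/7776)·n^5 ≤ c·f(n) holds with c = 18/7776 ≈ 0.00231 < 1. So this is Case 3: T(n) = Θ(f(n)) = Θ(n^5).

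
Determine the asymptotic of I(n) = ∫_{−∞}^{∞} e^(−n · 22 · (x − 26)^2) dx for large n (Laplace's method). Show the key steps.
I(n) = sqrt(π/(22n))

Here φ(x) = 22 · (x − 26)^2 has its unique minimum at x* = 26 with φ(x*) = 0 and φ''(x*) = 44. Laplace's method gives
  I(n) ~ e^(−n φ(x*)) · sqrt(2π / (n · φ''(x*))) = sqrt(2π / (44n)) = sqrt(π/(22n)).
This is exact: substituting u = (x − 26)·sqrt(22n) gives I(n) = (1/sqrt(22n)) ∫_{−∞}^{∞} e^(−u^2) du = sqrt(π/(22n)).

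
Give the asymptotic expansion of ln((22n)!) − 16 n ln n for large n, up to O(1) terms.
ln((22n)!) − 16 n ln n = 6 n ln n + 22(ln 22 − 1) n + (1/2) ln(2π·22n) + O(1/n)

Stirling: ln((22n)!) = 22n ln(22n) − 22n + (1/2) ln(2π·22n) + O(1/n).
Expand 22n ln(22n) = 22n (ln n + ln 22) = 22n ln n + 22n ln 22.
Subtract 16n ln n: leading term is (22 − 16) n ln n = 6 n ln n. The next term is 22n ln 22 − 22n = 22(ln 22 − 1) n. Then the (1/2) ln(2π·22n) correction.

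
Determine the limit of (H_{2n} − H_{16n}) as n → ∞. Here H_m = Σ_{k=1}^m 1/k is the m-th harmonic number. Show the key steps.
lim = ln(2/16) = −ln 8

Euler-Maclaurin gives H_m = ln m + γ + 1/(2m) + O(1/m^2). The γ and O(1/m) terms cancel in the difference:
  H_{2n} − H_{16n} = ln(2n) − ln(16n) + O(1/n) = ln(2/16) + O(1/n).
Hence the limit is ln(2/16) = −ln 8.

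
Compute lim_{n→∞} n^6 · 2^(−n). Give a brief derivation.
lim = 0

Exponentials with base > 1 dominate every fixed polynomial: for any fixed c, n^c / 2^n → 0 as n → ∞ (e.g. by the ratio test, or by writing 2^n = e^(n ln 2) and noting e^(n ln 2) / n^c → ∞). Hence n^6 · 2^(−n) = n^6 / 2^n → 0.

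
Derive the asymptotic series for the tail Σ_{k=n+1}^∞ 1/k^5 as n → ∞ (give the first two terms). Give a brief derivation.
Σ_{k>n} 1/k^5 = 1/(4 · n^4) − 1/(2 · n^5) + O(1/n^6)

Compare to the integral: ∫_{n}^∞ x^(−5) dx = [−x^(−4)/4]_{n}^∞ = 1/((5−1)·n^4). The Euler-Maclaurin correction adds −f(n)/2 = −1/(2·n^5). Euler-Maclaurin then gives
  Σ_{k>n} 1/k^5 = ∫_{n}^∞ dx/x^5 − 1/(2·n^5) + O(1/n^6).
(Equivalently this is ζ(5) − Σ_{k≤n} 1/k^5.)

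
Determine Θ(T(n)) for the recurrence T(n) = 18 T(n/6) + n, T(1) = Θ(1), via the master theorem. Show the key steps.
T(n) = Θ(n^(log_6 18))

Master theorem: compare f(n) = n to n^(log_6 18) where log_6 18 ≈ 1.613. Since 1 < log_6 18, we have f(n) = O(n^(log_6 18 − ε)) for some ε > 0 — Case 1. Hence T(n) = Θ(n^(log_6 18)).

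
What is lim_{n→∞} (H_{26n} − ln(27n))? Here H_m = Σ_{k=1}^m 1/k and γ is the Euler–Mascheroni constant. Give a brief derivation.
lim = ln(26/27) + γ

By Euler-Maclaurin, H_m = ln m + γ + O(1/m). So
  H_{26n} − ln(27n) = ln(26n) + γ − ln(27n) + O(1/n)
                       = ln(26/27) + γ + O(1/n).
Hence the limit is ln(26/27) + γ.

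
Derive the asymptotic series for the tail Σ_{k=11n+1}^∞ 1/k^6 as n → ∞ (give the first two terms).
Σ_{k>11n} 1/k^6 = 1/(5 · (11n)^5) − 1/(2 · (11n)^6) + O(1/(11n)^7)

Compare to the integral: ∫_{11n}^∞ x^(−6) dx = [−x^(−5)/5]_{11n}^∞ = 1/((6−1)·(11n)^5). The Euler-Maclaurin correction adds −f(11n)/2 = −1/(2·(11n)^6). Euler-Maclaurin then gives
  Σ_{k>11n} 1/k^6 = ∫_{11n}^∞ dx/x^6 − 1/(2·(11n)^6) + O(1/(11n)^7).
(Equivalently this is ζ(6) − Σ_{k≤11n} 1/k^6.)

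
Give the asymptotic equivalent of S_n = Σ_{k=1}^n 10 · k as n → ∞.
S_n ~ 5 · n^2

By integral comparison (Euler-Maclaurin), Σ_{k=1}^n 10 · k = 10 · ∫_0^n x^1 dx + O(n) = 10 · n^2/2 = 5 · n^2 + O(n). (Equivalently, Faulhaber's formula gives the same leading term.)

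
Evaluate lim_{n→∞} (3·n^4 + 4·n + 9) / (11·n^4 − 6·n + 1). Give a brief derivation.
lim = 3/11

For large n the leading n^4 terms dominate both numerator and denominator. Dividing top and bottom by n^4, every other term tends to 0, leaving 3/11.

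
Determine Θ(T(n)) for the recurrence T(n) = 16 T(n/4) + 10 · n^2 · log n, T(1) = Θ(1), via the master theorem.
T(n) = Θ(n^2 · (log n)^2)

Here log_4 16 = 2 and f(n) = 10 · n^2 · log n = Θ(n^(log_4 16) · (log n)^1). This is the extended Case 2 of the master theorem (f matches the critical exponent up to log factors), giving T(n) = Θ(n^(log_4 16) · (log n)^(1+1)) = Θ(n^2 · (log n)^2).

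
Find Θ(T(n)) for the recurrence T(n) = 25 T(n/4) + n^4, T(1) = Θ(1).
T(n) = Θ(n^4)

log_4 25 ≈ 2.322. f(n) = n^4 dominates n^(log_4 25) since 4 > 2.322, and the regularity condition a·f(n/b) = 25·(n/4)^4 = (25/256)·n^4 ≤ c·f(n) holds with c = 25/256 ≈ 0.0977 < 1. So this is Case 3: T(n) = Θ(f(n)) = Θ(n^4).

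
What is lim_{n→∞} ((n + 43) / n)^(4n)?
lim = e^172

Rewrite as (1 + 43/n)^(4n). By the standard limit (1 + x/n)^n → e^x, we have (1 + 43/n)^n → e^43, and raising to the 4th power gives e^172.
More precisely, ln[(1 + 43/n)^(4n)] = 4n · ln(1 + 43/n) = 4n · (43/n + O(1/n^2)) = 172 + O(1/n) → 172.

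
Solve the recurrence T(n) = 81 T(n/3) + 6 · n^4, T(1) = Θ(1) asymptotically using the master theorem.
T(n) = Θ(n^4 log n)

log_3 81 = 4, and f(n) = 6 · n^4 = Θ(n^(log_3 81)). This is Case 2 of the master theorem: T(n) = Θ(f(n) · log n) = Θ(n^4 log n).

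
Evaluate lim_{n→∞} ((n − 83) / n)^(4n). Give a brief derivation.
lim = e^(−332)

Rewrite as (1 − 83/n)^(4n). By the standard limit (1 + x/n)^n → e^x, we have (1 − 83/n)^n → e^(−83), and raising to the 4th power gives e^(−332).
More precisely, ln[(1 − 83/n)^(4n)] = 4n · ln(1 − 83/n) = 4n · (-83/n + O(1/n^2)) = -332 + O(1/n) → -332.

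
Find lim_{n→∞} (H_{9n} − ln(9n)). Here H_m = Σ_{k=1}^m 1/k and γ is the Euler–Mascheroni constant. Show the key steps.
lim = γ

By Euler-Maclaurin, H_m = ln m + γ + O(1/m). So
  H_{9n} − ln(9n) = ln(9n) + γ − ln(9n) + O(1/n)
                       = ln(9/9) + γ + O(1/n).
Hence the limit is γ (since ln 1 = 0).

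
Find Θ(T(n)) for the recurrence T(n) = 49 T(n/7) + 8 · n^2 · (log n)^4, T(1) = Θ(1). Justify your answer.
T(n) = Θ(n^2 · (log n)^5)

Here log_7 49 = 2 and f(n) = 8 · n^2 · (log n)^4 = Θ(n^(log_7 49) · (log n)^4). This is the extended Case 2 of the master theorem (f matches the critical exponent up to log factors), giving T(n) = Θ(n^(log_7 49) · (log n)^(4+1)) = Θ(n^2 · (log n)^5).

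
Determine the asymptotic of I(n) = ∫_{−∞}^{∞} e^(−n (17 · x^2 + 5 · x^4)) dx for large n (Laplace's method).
I(n) ~ sqrt(π/(17n))

φ(x) = 17 · x^2 + 5 · x^4 has its unique global minimum at x* = 0 (since φ'(x) = 34x + 20x^3 = 0 only at x = 0 for real x with both coefficients positive, and φ → ∞ as |x| → ∞). At x* = 0, φ(0) = 0 and φ''(0) = 34. Laplace's method then gives
  I(n) ~ sqrt(2π / (n · φ''(0))) · e^(−n φ(0)) = sqrt(2π / (34n)) = sqrt(π/(17n)).
The 5 · x^4 term contributes only at subleading order (an O(1/n) relative correction).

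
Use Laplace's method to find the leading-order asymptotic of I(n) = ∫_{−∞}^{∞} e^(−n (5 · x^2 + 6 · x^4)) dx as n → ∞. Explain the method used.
I(n) ~ sqrt(π/(5n))

φ(x) = 5 · x^2 + 6 · x^4 has its unique global minimum at x* = 0 (since φ'(x) = 10x + 24x^3 = 0 only at x = 0 for real x with both coefficients positive, and φ → ∞ as |x| → ∞). At x* = 0, φ(0) = 0 and φ''(0) = 10. Laplace's method then gives
  I(n) ~ sqrt(2π / (n · φ''(0))) · e^(−n φ(0)) = sqrt(2π / (10n)) = sqrt(π/(5n)).
The 6 · x^4 term contributes only at subleading order (an O(1/n) relative correction).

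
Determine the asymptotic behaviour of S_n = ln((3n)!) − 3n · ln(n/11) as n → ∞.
S_n ~ 3n · (ln 33 − 1) + O(ln n)

Stirling: ln((3n)!) = 3n ln(3n) − 3n + O(ln n).
  S_n = 3n ln(3n) − 3n − 3n ln(n/11) + O(ln n)
      = 3n ln(3n) − 3n ln n + 3n ln 11 − 3n + O(ln n)
      = 3n ln 3 + 3n ln 11 − 3n + O(ln n)
      = 3n (ln 33 − 1) + O(ln n).
Numerically ln(33) − 1 ≈ 2.4965.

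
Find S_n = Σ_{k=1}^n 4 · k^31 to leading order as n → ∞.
S_n ~ n^32 / 8

By integral comparison (Euler-Maclaurin), Σ_{k=1}^n 4 · k^31 = 4 · ∫_0^n x^31 dx + O(n^31) = 4 · n^32/32 = n^32 / 8 + O(n^31). (Equivalently, Faulhaber's formula gives the same leading term.)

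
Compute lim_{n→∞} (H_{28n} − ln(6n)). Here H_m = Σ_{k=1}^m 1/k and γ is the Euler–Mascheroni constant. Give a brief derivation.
lim = ln(14/3) + γ

By Euler-Maclaurin, H_m = ln m + γ + O(1/m). So
  H_{28n} − ln(6n) = ln(28n) + γ − ln(6n) + O(1/n)
                       = ln(28/6) + γ + O(1/n).
Hence the limit is ln(28/6) + γ (= ln(14/3)).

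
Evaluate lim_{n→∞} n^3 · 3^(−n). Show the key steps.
lim = 0

Exponentials with base > 1 dominate every fixed polynomial: for any fixed c, n^c / 3^n → 0 as n → ∞ (e.g. by the ratio test, or by writing 3^n = e^(n ln 3) and noting e^(n ln 3) / n^c → ∞). Hence n^3 · 3^(−n) = n^3 / 3^n → 0.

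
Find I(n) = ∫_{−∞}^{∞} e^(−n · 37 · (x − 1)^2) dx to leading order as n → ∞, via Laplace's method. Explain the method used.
I(n) = sqrt(π/(37n))

Here φ(x) = 37 · (x − 1)^2 has its unique minimum at x* = 1 with φ(x*) = 0 and φ''(x*) = 74. Laplace's method gives
  I(n) ~ e^(−n φ(x*)) · sqrt(2π / (n · φ''(x*))) = sqrt(2π / (74n)) = sqrt(π/(37n)).
This is exact: substituting u = (x − 1)·sqrt(37n) gives I(n) = (1/sqrt(37n)) ∫_{−∞}^{∞} e^(−u^2) du = sqrt(π/(37n)).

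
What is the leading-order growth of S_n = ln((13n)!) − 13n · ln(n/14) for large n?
S_n ~ 13n · (ln 182 − 1) + O(ln n)

Stirling: ln((13n)!) = 13n ln(13n) − 13n + O(ln n).
  S_n = 13n ln(13n) − 13n − 13n ln(n/14) + O(ln n)
      = 13n ln(13n) − 13n ln n + 13n ln 14 − 13n + O(ln n)
      = 13n ln 13 + 13n ln 14 − 13n + O(ln n)
      = 13n (ln 182 − 1) + O(ln n).
Numerically ln(182) − 1 ≈ 4.2040.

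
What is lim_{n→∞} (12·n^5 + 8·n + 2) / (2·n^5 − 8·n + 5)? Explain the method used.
lim = 12/2 = 6

For large n the leading n^5 terms dominate both numerator and denominator. Dividing top and bottom by n^5, every other term tends to 0, leaving 12/2 = 6.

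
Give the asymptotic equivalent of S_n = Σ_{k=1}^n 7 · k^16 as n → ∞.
S_n ~ 7 · n^17 / 17

By integral comparison (Euler-Maclaurin), Σ_{k=1}^n 7 · k^16 = 7 · ∫_0^n x^16 dx + O(n^16) = 7 · n^17/17 + O(n^16). (Equivalently, Faulhaber's formula gives the same leading term.)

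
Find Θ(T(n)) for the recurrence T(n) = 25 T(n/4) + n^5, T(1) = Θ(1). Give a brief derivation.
T(n) = Θ(n^5)

log_4 25 ≈ 2.322. f(n) = n^5 dominates n^(log_4 25) since 5 > 2.322, and the regularity condition a·f(n/b) = 25·(n/4)^5 = (25/1024)·n^5 ≤ c·f(n) holds with c = 25/1024 ≈ 0.0244 < 1. So this is Case 3: T(n) = Θ(f(n)) = Θ(n^5).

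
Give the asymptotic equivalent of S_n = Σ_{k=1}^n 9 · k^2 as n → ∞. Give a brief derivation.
S_n ~ 3 · n^3

By integral comparison (Euler-Maclaurin), Σ_{k=1}^n 9 · k^2 = 9 · ∫_0^n x^2 dx + O(n^2) = 9 · n^3/3 = 3 · n^3 + O(n^2). (Equivalently, Faulhaber's formula gives the same leading term.)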